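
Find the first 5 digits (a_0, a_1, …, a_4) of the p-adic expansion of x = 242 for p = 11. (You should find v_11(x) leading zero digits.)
(a_0, …, a_4) = (0, 0, 2, 0, 0)

v_11(242) = 2, so a_0 = ... = a_1 = 0. Factor out: x = 11^2 · u with u = 2 a unit in ℤ_11. Expand u iteratively via a_{v+i} = u_i mod 11, u_{i+1} = (u_i − a_{v+i})/11:
  u_0 = 2;  a_2 = 2;  u_1 = (u_0 − 2)/11 = 0
  u_1 = 0;  a_3 = 0;  u_2 = (u_1 − 0)/11 = 0
  u_2 = 0;  a_4 = 0;  u_3 = (u_2 − 0)/11 = 0
Digits: (0, 0, 2, 0, 0).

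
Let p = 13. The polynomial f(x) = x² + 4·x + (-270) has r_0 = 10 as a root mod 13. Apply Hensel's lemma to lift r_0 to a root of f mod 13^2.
r_1 = 114 (mod 169)

Hensel: r_{i+1} = r_i − f(r_i)·(f′(r_i))^{-1} mod 13^{i+2}, f′(x) = 2x + 4. Iterate:
  r_0 = 10 (mod 13)
  r_1 = 114 (mod 169)
Final: r = 114 satisfies f(r) ≡ 0 mod 13^2.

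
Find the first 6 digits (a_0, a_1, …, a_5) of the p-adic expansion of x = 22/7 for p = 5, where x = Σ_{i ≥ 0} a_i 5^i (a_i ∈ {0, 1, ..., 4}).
(a_0, …, a_5) = (1, 4, 0, 2, 1, 4)

v_5(22/7) = 0 (numerator and denominator both coprime to 5), so x ∈ ℤ_5^×. Compute digits iteratively via a_i = x_i mod 5, x_{i+1} = (x_i − a_i)/5, with x_0 = x:
  x_0 = 22/7;  a_0 = 1;  x_1 = (x_0 − 1)/5 = 3/7
  x_1 = 3/7;  a_1 = 4;  x_2 = (x_1 − 4)/5 = -5/7
  x_2 = -5/7;  a_2 = 0;  x_3 = (x_2 − 0)/5 = -1/7
  x_3 = -1/7;  a_3 = 2;  x_4 = (x_3 − 2)/5 = -3/7
  x_4 = -3/7;  a_4 = 1;  x_5 = (x_4 − 1)/5 = -2/7
  x_5 = -2/7;  a_5 = 4;  x_6 = (x_5 − 4)/5 = -6/7
Digits: (1, 4, 0, 2, 1, 4).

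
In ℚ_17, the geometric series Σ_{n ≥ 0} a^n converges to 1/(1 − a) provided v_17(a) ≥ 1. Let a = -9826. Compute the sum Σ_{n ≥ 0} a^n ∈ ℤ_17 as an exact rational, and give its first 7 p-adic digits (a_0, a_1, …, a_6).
Σ a^n = 1/(1 − a) = 1/9827;  first 7 digits = (1, 0, 0, 15, 16, 16, 3)

v_17(a) = 3 ≥ 1, so the series converges in ℤ_17 to 1/(1 − a) = 1/(1 − (-9826)) = 1/9827. Expand this rational in ℤ_17: compute digits iteratively via d_i = x_i mod 17, x_{i+1} = (x_i − d_i)/17. The first 7 digits are (1, 0, 0, 15, 16, 16, 3).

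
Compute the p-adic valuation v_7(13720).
v_7(13720) = 3

v_7(n) is the largest exponent k such that 7^k divides n. Factor out: 13720 = 7^3 · 40. (Sign doesn't affect v_p.) So v_7(13720) = 3.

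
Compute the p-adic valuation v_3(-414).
v_3(-414) = 2

v_3(n) is the largest exponent k such that 3^k divides n. Factor out: -414 = -3^2 · 46. (Sign doesn't affect v_p.) So v_3(-414) = 2.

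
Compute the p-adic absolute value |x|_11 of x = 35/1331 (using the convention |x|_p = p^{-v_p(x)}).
|35/1331|_11 = 1331

Step 1 — compute v_11(x) by factoring powers of 11 out of the numerator and denominator: v_11(35/1331) = -3. Step 2 — apply |x|_p = p^{-v_p(x)} = 11^{3} = 1331.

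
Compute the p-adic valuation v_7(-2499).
v_7(-2499) = 2

v_7(n) is the largest exponent k such that 7^k divides n. Factor out: -2499 = -7^2 · 51. (Sign doesn't affect v_p.) So v_7(-2499) = 2.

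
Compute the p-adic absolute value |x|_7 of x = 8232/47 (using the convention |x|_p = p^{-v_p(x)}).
|8232/47|_7 = 1/343

Step 1 — compute v_7(x) by factoring powers of 7 out of the numerator and denominator: v_7(8232/47) = 3. Step 2 — apply |x|_p = p^{-v_p(x)} = 7^{-3} = 1/343.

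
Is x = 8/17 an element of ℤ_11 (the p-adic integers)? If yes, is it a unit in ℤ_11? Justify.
x ∈ ℤ_11^× (unit); v_11(x) = 0

ℤ_11 = {x ∈ ℚ_11 : v_11(x) ≥ 0} and ℤ_11^× = {x ∈ ℤ_11 : v_11(x) = 0}. Here v_11(8/17) = v_11(num) − v_11(den) = 0; compare against these criteria.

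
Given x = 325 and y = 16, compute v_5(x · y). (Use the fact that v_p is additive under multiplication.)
v_5(5200) = 2

v_p(x) = 2 (factor: 325 = 5^2 · 13); v_p(y) = 0 (factor: 16 = 5^0 · 16). Additivity: v_p(xy) = v_p(x) + v_p(y) = 2 + 0 = 2. (Direct check: xy = 5200 = 5^2 · (208).)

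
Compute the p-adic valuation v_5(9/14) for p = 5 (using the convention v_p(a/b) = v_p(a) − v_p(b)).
v_5(9/14) = 0

Factor powers of 5 from the numerator and denominator of the reduced fraction: 9 = 5^0 · 9 and 14 = 5^0 · 14. Apply v_p(a/b) = v_p(a) − v_p(b): v_5(9/14) = 0 − 0 = 0.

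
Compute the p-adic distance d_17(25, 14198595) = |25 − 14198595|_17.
d_17(25, 14198595) = 1/1419857

Step 1 — x − y = 25 − 14198595 = -14198570. Step 2 — v_17(-14198570) = 5 (factor: -14198570 = −(17^5 · 10); the sign does not affect v_p). Step 3 — |x − y|_17 = 17^{-5} = 1/1419857.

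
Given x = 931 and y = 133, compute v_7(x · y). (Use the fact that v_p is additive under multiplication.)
v_7(123823) = 3

v_p(x) = 2 (factor: 931 = 7^2 · 19); v_p(y) = 1 (factor: 133 = 7^1 · 19). Additivity: v_p(xy) = v_p(x) + v_p(y) = 2 + 1 = 3. (Direct check: xy = 123823 = 7^3 · (361).)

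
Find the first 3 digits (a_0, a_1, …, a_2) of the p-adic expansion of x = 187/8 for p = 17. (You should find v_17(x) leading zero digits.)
(a_0, …, a_2) = (0, 12, 10)

v_17(187/8) = 1, so a_0 = ... = a_0 = 0. Factor out: x = 17^1 · u with u = 11/8 a unit in ℤ_17. Expand u iteratively via a_{v+i} = u_i mod 17, u_{i+1} = (u_i − a_{v+i})/17:
  u_0 = 11/8;  a_1 = 12;  u_1 = (u_0 − 12)/17 = -5/8
  u_1 = -5/8;  a_2 = 10;  u_2 = (u_1 − 10)/17 = -5/8
Digits: (0, 12, 10).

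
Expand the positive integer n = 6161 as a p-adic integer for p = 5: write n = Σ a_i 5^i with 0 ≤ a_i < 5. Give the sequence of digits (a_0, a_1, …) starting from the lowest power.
(a_0, a_1, …) = (1, 2, 1, 4, 4, 1)

Repeated division by 5 gives the digits low-to-high: 6161 = 1 + 2·5^1 + 1·5^2 + 4·5^3 + 4·5^4 + 1·5^5. Digit sequence: (1, 2, 1, 4, 4, 1).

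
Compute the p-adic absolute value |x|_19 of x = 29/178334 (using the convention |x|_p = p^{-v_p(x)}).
|29/178334|_19 = 6859

Step 1 — compute v_19(x) by factoring powers of 19 out of the numerator and denominator: v_19(29/178334) = -3. Step 2 — apply |x|_p = p^{-v_p(x)} = 19^{3} = 6859.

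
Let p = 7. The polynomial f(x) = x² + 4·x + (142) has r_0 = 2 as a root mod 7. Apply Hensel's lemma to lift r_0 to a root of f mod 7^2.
r_1 = 44 (mod 49)

Hensel: r_{i+1} = r_i − f(r_i)·(f′(r_i))^{-1} mod 7^{i+2}, f′(x) = 2x + 4. Iterate:
  r_0 = 2 (mod 7)
  r_1 = 44 (mod 49)
Final: r = 44 satisfies f(r) ≡ 0 mod 7^2.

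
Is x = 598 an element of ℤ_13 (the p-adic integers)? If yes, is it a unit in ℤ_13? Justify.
x ∈ ℤ_13 but not a unit; v_13(x) = 1 > 0

ℤ_13 = {x ∈ ℚ_13 : v_13(x) ≥ 0} and ℤ_13^× = {x ∈ ℤ_13 : v_13(x) = 0}. Here v_13(598) = v_13(num) − v_13(den) = 1; compare against these criteria.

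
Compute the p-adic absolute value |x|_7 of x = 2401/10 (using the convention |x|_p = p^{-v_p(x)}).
|2401/10|_7 = 1/2401

Step 1 — compute v_7(x) by factoring powers of 7 out of the numerator and denominator: v_7(2401/10) = 4. Step 2 — apply |x|_p = p^{-v_p(x)} = 7^{-4} = 1/2401.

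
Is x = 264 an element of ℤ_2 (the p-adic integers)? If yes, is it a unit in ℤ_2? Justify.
x ∈ ℤ_2 but not a unit; v_2(x) = 3 > 0

ℤ_2 = {x ∈ ℚ_2 : v_2(x) ≥ 0} and ℤ_2^× = {x ∈ ℤ_2 : v_2(x) = 0}. Here v_2(264) = v_2(num) − v_2(den) = 3; compare against these criteria.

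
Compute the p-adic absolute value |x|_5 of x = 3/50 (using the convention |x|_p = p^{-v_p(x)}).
|3/50|_5 = 25

Step 1 — compute v_5(x) by factoring powers of 5 out of the numerator and denominator: v_5(3/50) = -2. Step 2 — apply |x|_p = p^{-v_p(x)} = 5^{2} = 25.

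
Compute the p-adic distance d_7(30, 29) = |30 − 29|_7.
d_7(30, 29) = 1

Step 1 — x − y = 30 − 29 = 1. Step 2 — v_7(1) = 0 (factor: 1 = (7^0 · 1); the sign does not affect v_p). Step 3 — |x − y|_7 = 7^{0} = 1.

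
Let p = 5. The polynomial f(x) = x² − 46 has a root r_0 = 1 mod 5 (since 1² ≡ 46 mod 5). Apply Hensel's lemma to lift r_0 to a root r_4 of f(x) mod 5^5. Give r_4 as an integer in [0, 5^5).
r_4 = 2536 (mod 3125)

Hensel's recurrence: r_{i+1} = r_i − f(r_i)·(f′(r_i))^{-1} mod 5^{i+2}, with f′(x) = 2x. Iterate:
  r_0 = 1 (mod 5)
  r_1 = 11 (mod 25)
  r_2 = 36 (mod 125)
  r_3 = 36 (mod 625)
  r_4 = 2536 (mod 3125)
Final: r_4 = 2536, and one checks f(r_4) ≡ 0 mod 5^5.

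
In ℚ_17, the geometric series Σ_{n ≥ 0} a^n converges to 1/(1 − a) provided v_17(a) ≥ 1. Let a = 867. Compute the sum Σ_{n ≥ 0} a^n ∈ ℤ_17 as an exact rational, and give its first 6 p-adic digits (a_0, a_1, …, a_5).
Σ a^n = 1/(1 − a) = -1/866;  first 6 digits = (1, 0, 3, 0, 9, 0)

v_17(a) = 2 ≥ 1, so the series converges in ℤ_17 to 1/(1 − a) = 1/(1 − 867) = -1/866. Expand this rational in ℤ_17: compute digits iteratively via d_i = x_i mod 17, x_{i+1} = (x_i − d_i)/17. The first 6 digits are (1, 0, 3, 0, 9, 0).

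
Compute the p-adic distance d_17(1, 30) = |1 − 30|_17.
d_17(1, 30) = 1

Step 1 — x − y = 1 − 30 = -29. Step 2 — v_17(-29) = 0 (factor: -29 = −(17^0 · 29); the sign does not affect v_p). Step 3 — |x − y|_17 = 17^{0} = 1.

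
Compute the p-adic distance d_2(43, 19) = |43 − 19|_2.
d_2(43, 19) = 1/8

Step 1 — x − y = 43 − 19 = 24. Step 2 — v_2(24) = 3 (factor: 24 = (2^3 · 3); the sign does not affect v_p). Step 3 — |x − y|_2 = 2^{-3} = 1/8.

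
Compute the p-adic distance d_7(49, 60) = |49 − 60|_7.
d_7(49, 60) = 1

Step 1 — x − y = 49 − 60 = -11. Step 2 — v_7(-11) = 0 (factor: -11 = −(7^0 · 11); the sign does not affect v_p). Step 3 — |x − y|_7 = 7^{0} = 1.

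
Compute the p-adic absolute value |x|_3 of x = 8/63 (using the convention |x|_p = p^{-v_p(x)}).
|8/63|_3 = 9

Step 1 — compute v_3(x) by factoring powers of 3 out of the numerator and denominator: v_3(8/63) = -2. Step 2 — apply |x|_p = p^{-v_p(x)} = 3^{2} = 9.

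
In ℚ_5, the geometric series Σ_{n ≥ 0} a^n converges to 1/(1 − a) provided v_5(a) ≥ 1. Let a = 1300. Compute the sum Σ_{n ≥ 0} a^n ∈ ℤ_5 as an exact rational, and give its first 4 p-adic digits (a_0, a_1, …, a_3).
Σ a^n = 1/(1 − a) = -1/1299;  first 4 digits = (1, 0, 2, 0)

v_5(a) = 2 ≥ 1, so the series converges in ℤ_5 to 1/(1 − a) = 1/(1 − 1300) = -1/1299. Expand this rational in ℤ_5: compute digits iteratively via d_i = x_i mod 5, x_{i+1} = (x_i − d_i)/5. The first 4 digits are (1, 0, 2, 0).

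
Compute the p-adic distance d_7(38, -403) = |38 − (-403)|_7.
d_7(38, -403) = 1/49

Step 1 — x − y = 38 − (-403) = 441. Step 2 — v_7(441) = 2 (factor: 441 = (7^2 · 9); the sign does not affect v_p). Step 3 — |x − y|_7 = 7^{-2} = 1/49.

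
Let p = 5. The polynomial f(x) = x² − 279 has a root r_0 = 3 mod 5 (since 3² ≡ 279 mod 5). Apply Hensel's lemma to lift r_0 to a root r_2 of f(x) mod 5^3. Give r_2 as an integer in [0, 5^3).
r_2 = 23 (mod 125)

Hensel's recurrence: r_{i+1} = r_i − f(r_i)·(f′(r_i))^{-1} mod 5^{i+2}, with f′(x) = 2x. Iterate:
  r_0 = 3 (mod 5)
  r_1 = 23 (mod 25)
  r_2 = 23 (mod 125)
Final: r_2 = 23, and one checks f(r_2) ≡ 0 mod 5^3.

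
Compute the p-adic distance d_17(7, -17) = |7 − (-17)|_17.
d_17(7, -17) = 1

Step 1 — x − y = 7 − (-17) = 24. Step 2 — v_17(24) = 0 (factor: 24 = (17^0 · 24); the sign does not affect v_p). Step 3 — |x − y|_17 = 17^{0} = 1.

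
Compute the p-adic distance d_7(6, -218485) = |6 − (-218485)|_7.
d_7(6, -218485) = 1/16807

Step 1 — x − y = 6 − (-218485) = 218491. Step 2 — v_7(218491) = 5 (factor: 218491 = (7^5 · 13); the sign does not affect v_p). Step 3 — |x − y|_7 = 7^{-5} = 1/16807.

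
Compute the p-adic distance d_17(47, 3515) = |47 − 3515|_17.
d_17(47, 3515) = 1/289

Step 1 — x − y = 47 − 3515 = -3468. Step 2 — v_17(-3468) = 2 (factor: -3468 = −(17^2 · 12); the sign does not affect v_p). Step 3 — |x − y|_17 = 17^{-2} = 1/289.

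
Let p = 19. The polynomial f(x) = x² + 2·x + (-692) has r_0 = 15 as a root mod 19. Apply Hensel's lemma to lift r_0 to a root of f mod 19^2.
r_1 = 243 (mod 361)

Hensel: r_{i+1} = r_i − f(r_i)·(f′(r_i))^{-1} mod 19^{i+2}, f′(x) = 2x + 2. Iterate:
  r_0 = 15 (mod 19)
  r_1 = 243 (mod 361)
Final: r = 243 satisfies f(r) ≡ 0 mod 19^2.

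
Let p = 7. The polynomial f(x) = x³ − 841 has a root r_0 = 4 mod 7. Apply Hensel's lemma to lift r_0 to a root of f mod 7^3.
r_2 = 158 (mod 343)

Hensel: r_{i+1} = r_i − f(r_i)/f′(r_i) mod 7^{i+2}, where f′(x) = 3x². Iterate:
  r_0 = 4 (mod 7)
  r_1 = 11 (mod 49)
  r_2 = 158 (mod 343)
Final: r = 158 with f(r) ≡ 0 mod 7^3.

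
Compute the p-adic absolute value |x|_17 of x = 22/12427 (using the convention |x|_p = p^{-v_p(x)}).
|22/12427|_17 = 289

Step 1 — compute v_17(x) by factoring powers of 17 out of the numerator and denominator: v_17(22/12427) = -2. Step 2 — apply |x|_p = p^{-v_p(x)} = 17^{2} = 289.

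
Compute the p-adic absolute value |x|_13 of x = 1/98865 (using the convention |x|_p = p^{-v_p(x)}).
|1/98865|_13 = 2197

Step 1 — compute v_13(x) by factoring powers of 13 out of the numerator and denominator: v_13(1/98865) = -3. Step 2 — apply |x|_p = p^{-v_p(x)} = 13^{3} = 2197.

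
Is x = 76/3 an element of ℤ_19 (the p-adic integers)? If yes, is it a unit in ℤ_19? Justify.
x ∈ ℤ_19 but not a unit; v_19(x) = 1 > 0

ℤ_19 = {x ∈ ℚ_19 : v_19(x) ≥ 0} and ℤ_19^× = {x ∈ ℤ_19 : v_19(x) = 0}. Here v_19(76/3) = v_19(num) − v_19(den) = 1; compare against these criteria.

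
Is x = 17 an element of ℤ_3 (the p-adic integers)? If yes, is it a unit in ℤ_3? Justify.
x ∈ ℤ_3^× (unit); v_3(x) = 0

ℤ_3 = {x ∈ ℚ_3 : v_3(x) ≥ 0} and ℤ_3^× = {x ∈ ℤ_3 : v_3(x) = 0}. Here v_3(17) = v_3(num) − v_3(den) = 0; compare against these criteria.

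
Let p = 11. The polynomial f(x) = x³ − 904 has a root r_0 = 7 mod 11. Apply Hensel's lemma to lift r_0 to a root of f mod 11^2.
r_1 = 117 (mod 121)

Hensel: r_{i+1} = r_i − f(r_i)/f′(r_i) mod 11^{i+2}, where f′(x) = 3x². Iterate:
  r_0 = 7 (mod 11)
  r_1 = 117 (mod 121)
Final: r = 117 with f(r) ≡ 0 mod 11^2.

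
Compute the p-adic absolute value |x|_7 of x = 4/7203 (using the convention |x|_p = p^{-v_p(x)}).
|4/7203|_7 = 2401

Step 1 — compute v_7(x) by factoring powers of 7 out of the numerator and denominator: v_7(4/7203) = -4. Step 2 — apply |x|_p = p^{-v_p(x)} = 7^{4} = 2401.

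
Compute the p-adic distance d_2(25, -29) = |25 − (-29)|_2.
d_2(25, -29) = 1/2

Step 1 — x − y = 25 − (-29) = 54. Step 2 — v_2(54) = 1 (factor: 54 = (2^1 · 27); the sign does not affect v_p). Step 3 — |x − y|_2 = 2^{-1} = 1/2.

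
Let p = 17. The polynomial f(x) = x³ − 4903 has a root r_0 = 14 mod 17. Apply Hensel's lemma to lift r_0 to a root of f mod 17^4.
r_3 = 36615 (mod 83521)

Hensel: r_{i+1} = r_i − f(r_i)/f′(r_i) mod 17^{i+2}, where f′(x) = 3x². Iterate:
  r_0 = 14 (mod 17)
  r_1 = 201 (mod 289)
  r_2 = 2224 (mod 4913)
  r_3 = 36615 (mod 83521)
Final: r = 36615 with f(r) ≡ 0 mod 17^4.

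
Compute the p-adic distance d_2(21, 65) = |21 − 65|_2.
d_2(21, 65) = 1/4

Step 1 — x − y = 21 − 65 = -44. Step 2 — v_2(-44) = 2 (factor: -44 = −(2^2 · 11); the sign does not affect v_p). Step 3 — |x − y|_2 = 2^{-2} = 1/4.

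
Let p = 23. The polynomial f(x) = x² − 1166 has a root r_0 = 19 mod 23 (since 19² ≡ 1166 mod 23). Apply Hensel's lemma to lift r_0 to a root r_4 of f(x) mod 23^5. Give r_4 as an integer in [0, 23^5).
r_4 = 2701323 (mod 6436343)

Hensel's recurrence: r_{i+1} = r_i − f(r_i)·(f′(r_i))^{-1} mod 23^{i+2}, with f′(x) = 2x. Iterate:
  r_0 = 19 (mod 23)
  r_1 = 249 (mod 529)
  r_2 = 249 (mod 12167)
  r_3 = 182754 (mod 279841)
  r_4 = 2701323 (mod 6436343)
Final: r_4 = 2701323, and one checks f(r_4) ≡ 0 mod 23^5.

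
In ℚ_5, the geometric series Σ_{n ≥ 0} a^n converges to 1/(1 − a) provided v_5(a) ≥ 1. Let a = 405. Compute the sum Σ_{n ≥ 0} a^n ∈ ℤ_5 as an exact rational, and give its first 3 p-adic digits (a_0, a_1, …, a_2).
Σ a^n = 1/(1 − a) = -1/404;  first 3 digits = (1, 1, 2)

v_5(a) = 1 ≥ 1, so the series converges in ℤ_5 to 1/(1 − a) = 1/(1 − 405) = -1/404. Expand this rational in ℤ_5: compute digits iteratively via d_i = x_i mod 5, x_{i+1} = (x_i − d_i)/5. The first 3 digits are (1, 1, 2).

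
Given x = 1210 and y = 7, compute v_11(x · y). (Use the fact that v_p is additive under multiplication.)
v_11(8470) = 2

v_p(x) = 2 (factor: 1210 = 11^2 · 10); v_p(y) = 0 (factor: 7 = 11^0 · 7). Additivity: v_p(xy) = v_p(x) + v_p(y) = 2 + 0 = 2. (Direct check: xy = 8470 = 11^2 · (70).)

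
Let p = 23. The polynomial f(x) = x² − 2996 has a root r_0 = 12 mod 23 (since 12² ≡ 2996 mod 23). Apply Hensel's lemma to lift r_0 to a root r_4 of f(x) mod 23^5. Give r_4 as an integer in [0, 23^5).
r_4 = 5053227 (mod 6436343)

Hensel's recurrence: r_{i+1} = r_i − f(r_i)·(f′(r_i))^{-1} mod 23^{i+2}, with f′(x) = 2x. Iterate:
  r_0 = 12 (mod 23)
  r_1 = 219 (mod 529)
  r_2 = 3922 (mod 12167)
  r_3 = 16089 (mod 279841)
  r_4 = 5053227 (mod 6436343)
Final: r_4 = 5053227, and one checks f(r_4) ≡ 0 mod 23^5.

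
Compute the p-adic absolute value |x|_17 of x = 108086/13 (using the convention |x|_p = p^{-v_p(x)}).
|108086/13|_17 = 1/4913

Step 1 — compute v_17(x) by factoring powers of 17 out of the numerator and denominator: v_17(108086/13) = 3. Step 2 — apply |x|_p = p^{-v_p(x)} = 17^{-3} = 1/4913.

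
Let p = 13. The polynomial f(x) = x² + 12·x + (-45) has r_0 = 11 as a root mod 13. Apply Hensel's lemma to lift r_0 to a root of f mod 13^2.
r_1 = 154 (mod 169)

Hensel: r_{i+1} = r_i − f(r_i)·(f′(r_i))^{-1} mod 13^{i+2}, f′(x) = 2x + 12. Iterate:
  r_0 = 11 (mod 13)
  r_1 = 154 (mod 169)
Final: r = 154 satisfies f(r) ≡ 0 mod 13^2.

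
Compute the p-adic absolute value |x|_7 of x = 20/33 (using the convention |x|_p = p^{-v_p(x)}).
|20/33|_7 = 1

Step 1 — compute v_7(x) by factoring powers of 7 out of the numerator and denominator: v_7(20/33) = 0. Step 2 — apply |x|_p = p^{-v_p(x)} = 7^{0} = 1.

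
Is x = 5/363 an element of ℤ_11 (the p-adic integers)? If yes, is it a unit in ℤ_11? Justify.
x ∉ ℤ_11 (v_11(x) = -2 < 0)

ℤ_11 = {x ∈ ℚ_11 : v_11(x) ≥ 0} and ℤ_11^× = {x ∈ ℤ_11 : v_11(x) = 0}. Here v_11(5/363) = v_11(num) − v_11(den) = -2; compare against these criteria.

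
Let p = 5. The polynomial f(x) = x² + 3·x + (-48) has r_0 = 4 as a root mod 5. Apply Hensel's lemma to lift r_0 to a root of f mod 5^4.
r_3 = 49 (mod 625)

Hensel: r_{i+1} = r_i − f(r_i)·(f′(r_i))^{-1} mod 5^{i+2}, f′(x) = 2x + 3. Iterate:
  r_0 = 4 (mod 5)
  r_1 = 24 (mod 25)
  r_2 = 49 (mod 125)
  r_3 = 49 (mod 625)
Final: r = 49 satisfies f(r) ≡ 0 mod 5^4.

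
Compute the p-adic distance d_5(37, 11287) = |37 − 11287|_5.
d_5(37, 11287) = 1/625

Step 1 — x − y = 37 − 11287 = -11250. Step 2 — v_5(-11250) = 4 (factor: -11250 = −(5^4 · 18); the sign does not affect v_p). Step 3 — |x − y|_5 = 5^{-4} = 1/625.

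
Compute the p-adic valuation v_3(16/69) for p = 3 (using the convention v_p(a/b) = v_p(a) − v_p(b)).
v_3(16/69) = -1

Factor powers of 3 from the numerator and denominator of the reduced fraction: 16 = 3^0 · 16 and 69 = 3^1 · 23. Apply v_p(a/b) = v_p(a) − v_p(b): v_3(16/69) = 0 − 1 = -1.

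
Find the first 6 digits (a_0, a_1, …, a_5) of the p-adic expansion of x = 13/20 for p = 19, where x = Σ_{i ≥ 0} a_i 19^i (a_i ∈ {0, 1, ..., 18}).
(a_0, …, a_5) = (13, 6, 12, 6, 12, 6)

v_19(13/20) = 0 (numerator and denominator both coprime to 19), so x ∈ ℤ_19^×. Compute digits iteratively via a_i = x_i mod 19, x_{i+1} = (x_i − a_i)/19, with x_0 = x:
  x_0 = 13/20;  a_0 = 13;  x_1 = (x_0 − 13)/19 = -13/20
  x_1 = -13/20;  a_1 = 6;  x_2 = (x_1 − 6)/19 = -7/20
  x_2 = -7/20;  a_2 = 12;  x_3 = (x_2 − 12)/19 = -13/20
  x_3 = -13/20;  a_3 = 6;  x_4 = (x_3 − 6)/19 = -7/20
  x_4 = -7/20;  a_4 = 12;  x_5 = (x_4 − 12)/19 = -13/20
  x_5 = -13/20;  a_5 = 6;  x_6 = (x_5 − 6)/19 = -7/20
Digits: (13, 6, 12, 6, 12, 6).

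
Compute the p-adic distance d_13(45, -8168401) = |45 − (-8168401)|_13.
d_13(45, -8168401) = 1/371293

Step 1 — x − y = 45 − (-8168401) = 8168446. Step 2 — v_13(8168446) = 5 (factor: 8168446 = (13^5 · 22); the sign does not affect v_p). Step 3 — |x − y|_13 = 13^{-5} = 1/371293.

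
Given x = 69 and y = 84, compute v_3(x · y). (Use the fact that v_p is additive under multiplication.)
v_3(5796) = 2

v_p(x) = 1 (factor: 69 = 3^1 · 23); v_p(y) = 1 (factor: 84 = 3^1 · 28). Additivity: v_p(xy) = v_p(x) + v_p(y) = 1 + 1 = 2. (Direct check: xy = 5796 = 3^2 · (644).)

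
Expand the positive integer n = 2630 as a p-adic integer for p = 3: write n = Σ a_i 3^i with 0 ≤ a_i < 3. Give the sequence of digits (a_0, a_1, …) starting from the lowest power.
(a_0, a_1, …) = (2, 0, 1, 1, 2, 1, 0, 1)

Repeated division by 3 gives the digits low-to-high: 2630 = 2 + 1·3^2 + 1·3^3 + 2·3^4 + 1·3^5 + 1·3^7. Digit sequence: (2, 0, 1, 1, 2, 1, 0, 1).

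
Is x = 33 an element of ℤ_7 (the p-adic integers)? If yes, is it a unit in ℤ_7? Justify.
x ∈ ℤ_7^× (unit); v_7(x) = 0

ℤ_7 = {x ∈ ℚ_7 : v_7(x) ≥ 0} and ℤ_7^× = {x ∈ ℤ_7 : v_7(x) = 0}. Here v_7(33) = v_7(num) − v_7(den) = 0; compare against these criteria.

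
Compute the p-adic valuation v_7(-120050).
v_7(-120050) = 4

v_7(n) is the largest exponent k such that 7^k divides n. Factor out: -120050 = -7^4 · 50. (Sign doesn't affect v_p.) So v_7(-120050) = 4.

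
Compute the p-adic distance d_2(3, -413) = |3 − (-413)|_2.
d_2(3, -413) = 1/32

Step 1 — x − y = 3 − (-413) = 416. Step 2 — v_2(416) = 5 (factor: 416 = (2^5 · 13); the sign does not affect v_p). Step 3 — |x − y|_2 = 2^{-5} = 1/32.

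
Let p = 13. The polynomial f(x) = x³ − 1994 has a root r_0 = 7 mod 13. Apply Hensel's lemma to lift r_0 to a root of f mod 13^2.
r_1 = 124 (mod 169)

Hensel: r_{i+1} = r_i − f(r_i)/f′(r_i) mod 13^{i+2}, where f′(x) = 3x². Iterate:
  r_0 = 7 (mod 13)
  r_1 = 124 (mod 169)
Final: r = 124 with f(r) ≡ 0 mod 13^2.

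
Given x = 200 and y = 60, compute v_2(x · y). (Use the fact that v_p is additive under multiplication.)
v_2(12000) = 5

v_p(x) = 3 (factor: 200 = 2^3 · 25); v_p(y) = 2 (factor: 60 = 2^2 · 15). Additivity: v_p(xy) = v_p(x) + v_p(y) = 3 + 2 = 5. (Direct check: xy = 12000 = 2^5 · (375).)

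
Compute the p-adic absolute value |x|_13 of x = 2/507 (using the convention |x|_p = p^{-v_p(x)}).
|2/507|_13 = 169

Step 1 — compute v_13(x) by factoring powers of 13 out of the numerator and denominator: v_13(2/507) = -2. Step 2 — apply |x|_p = p^{-v_p(x)} = 13^{2} = 169.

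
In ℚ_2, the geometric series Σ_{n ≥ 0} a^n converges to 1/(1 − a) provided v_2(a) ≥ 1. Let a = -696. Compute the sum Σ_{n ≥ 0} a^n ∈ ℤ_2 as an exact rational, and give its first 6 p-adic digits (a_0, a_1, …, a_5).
Σ a^n = 1/(1 − a) = 1/697;  first 6 digits = (1, 0, 0, 1, 0, 0)

v_2(a) = 3 ≥ 1, so the series converges in ℤ_2 to 1/(1 − a) = 1/(1 − (-696)) = 1/697. Expand this rational in ℤ_2: compute digits iteratively via d_i = x_i mod 2, x_{i+1} = (x_i − d_i)/2. The first 6 digits are (1, 0, 0, 1, 0, 0).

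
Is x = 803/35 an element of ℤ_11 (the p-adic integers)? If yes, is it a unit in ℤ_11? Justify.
x ∈ ℤ_11 but not a unit; v_11(x) = 1 > 0

ℤ_11 = {x ∈ ℚ_11 : v_11(x) ≥ 0} and ℤ_11^× = {x ∈ ℤ_11 : v_11(x) = 0}. Here v_11(803/35) = v_11(num) − v_11(den) = 1; compare against these criteria.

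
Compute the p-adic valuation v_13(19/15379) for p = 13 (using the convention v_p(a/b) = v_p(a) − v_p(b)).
v_13(19/15379) = -3

Factor powers of 13 from the numerator and denominator of the reduced fraction: 19 = 13^0 · 19 and 15379 = 13^3 · 7. Apply v_p(a/b) = v_p(a) − v_p(b): v_13(19/15379) = 0 − 3 = -3.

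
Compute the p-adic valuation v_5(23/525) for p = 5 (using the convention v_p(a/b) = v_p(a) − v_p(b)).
v_5(23/525) = -2

Factor powers of 5 from the numerator and denominator of the reduced fraction: 23 = 5^0 · 23 and 525 = 5^2 · 21. Apply v_p(a/b) = v_p(a) − v_p(b): v_5(23/525) = 0 − 2 = -2.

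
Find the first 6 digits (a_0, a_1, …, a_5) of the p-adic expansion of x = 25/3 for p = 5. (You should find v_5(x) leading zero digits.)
(a_0, …, a_5) = (0, 0, 2, 3, 1, 3)

v_5(25/3) = 2, so a_0 = ... = a_1 = 0. Factor out: x = 5^2 · u with u = 1/3 a unit in ℤ_5. Expand u iteratively via a_{v+i} = u_i mod 5, u_{i+1} = (u_i − a_{v+i})/5:
  u_0 = 1/3;  a_2 = 2;  u_1 = (u_0 − 2)/5 = -1/3
  u_1 = -1/3;  a_3 = 3;  u_2 = (u_1 − 3)/5 = -2/3
  u_2 = -2/3;  a_4 = 1;  u_3 = (u_2 − 1)/5 = -1/3
  u_3 = -1/3;  a_5 = 3;  u_4 = (u_3 − 3)/5 = -2/3
Digits: (0, 0, 2, 3, 1, 3).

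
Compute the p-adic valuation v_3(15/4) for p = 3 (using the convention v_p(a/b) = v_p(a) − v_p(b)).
v_3(15/4) = 1

Factor powers of 3 from the numerator and denominator of the reduced fraction: 15 = 3^1 · 5 and 4 = 3^0 · 4. Apply v_p(a/b) = v_p(a) − v_p(b): v_3(15/4) = 1 − 0 = 1.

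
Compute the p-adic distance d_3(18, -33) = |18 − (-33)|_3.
d_3(18, -33) = 1/3

Step 1 — x − y = 18 − (-33) = 51. Step 2 — v_3(51) = 1 (factor: 51 = (3^1 · 17); the sign does not affect v_p). Step 3 — |x − y|_3 = 3^{-1} = 1/3.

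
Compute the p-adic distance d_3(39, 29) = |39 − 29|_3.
d_3(39, 29) = 1

Step 1 — x − y = 39 − 29 = 10. Step 2 — v_3(10) = 0 (factor: 10 = (3^0 · 10); the sign does not affect v_p). Step 3 — |x − y|_3 = 3^{0} = 1.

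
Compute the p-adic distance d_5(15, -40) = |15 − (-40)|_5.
d_5(15, -40) = 1/5

Step 1 — x − y = 15 − (-40) = 55. Step 2 — v_5(55) = 1 (factor: 55 = (5^1 · 11); the sign does not affect v_p). Step 3 — |x − y|_5 = 5^{-1} = 1/5.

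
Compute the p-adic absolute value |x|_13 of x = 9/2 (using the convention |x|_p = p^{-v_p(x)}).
|9/2|_13 = 1

Step 1 — compute v_13(x) by factoring powers of 13 out of the numerator and denominator: v_13(9/2) = 0. Step 2 — apply |x|_p = p^{-v_p(x)} = 13^{0} = 1.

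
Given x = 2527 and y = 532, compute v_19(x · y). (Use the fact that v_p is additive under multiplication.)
v_19(1344364) = 3

v_p(x) = 2 (factor: 2527 = 19^2 · 7); v_p(y) = 1 (factor: 532 = 19^1 · 28). Additivity: v_p(xy) = v_p(x) + v_p(y) = 2 + 1 = 3. (Direct check: xy = 1344364 = 19^3 · (196).)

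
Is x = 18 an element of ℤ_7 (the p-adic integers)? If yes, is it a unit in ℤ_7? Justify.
x ∈ ℤ_7^× (unit); v_7(x) = 0

ℤ_7 = {x ∈ ℚ_7 : v_7(x) ≥ 0} and ℤ_7^× = {x ∈ ℤ_7 : v_7(x) = 0}. Here v_7(18) = v_7(num) − v_7(den) = 0; compare against these criteria.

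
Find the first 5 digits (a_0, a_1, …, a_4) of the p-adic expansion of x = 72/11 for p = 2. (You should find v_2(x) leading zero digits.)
(a_0, …, a_4) = (0, 0, 0, 1, 1)

v_2(72/11) = 3, so a_0 = ... = a_2 = 0. Factor out: x = 2^3 · u with u = 9/11 a unit in ℤ_2. Expand u iteratively via a_{v+i} = u_i mod 2, u_{i+1} = (u_i − a_{v+i})/2:
  u_0 = 9/11;  a_3 = 1;  u_1 = (u_0 − 1)/2 = -1/11
  u_1 = -1/11;  a_4 = 1;  u_2 = (u_1 − 1)/2 = -6/11
Digits: (0, 0, 0, 1, 1).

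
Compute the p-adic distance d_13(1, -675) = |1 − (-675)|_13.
d_13(1, -675) = 1/169

Step 1 — x − y = 1 − (-675) = 676. Step 2 — v_13(676) = 2 (factor: 676 = (13^2 · 4); the sign does not affect v_p). Step 3 — |x − y|_13 = 13^{-2} = 1/169.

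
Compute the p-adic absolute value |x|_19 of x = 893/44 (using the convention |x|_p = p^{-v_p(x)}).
|893/44|_19 = 1/19

Step 1 — compute v_19(x) by factoring powers of 19 out of the numerator and denominator: v_19(893/44) = 1. Step 2 — apply |x|_p = p^{-v_p(x)} = 19^{-1} = 1/19.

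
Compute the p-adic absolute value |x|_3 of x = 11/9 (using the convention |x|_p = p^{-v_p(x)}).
|11/9|_3 = 9

Step 1 — compute v_3(x) by factoring powers of 3 out of the numerator and denominator: v_3(11/9) = -2. Step 2 — apply |x|_p = p^{-v_p(x)} = 3^{2} = 9.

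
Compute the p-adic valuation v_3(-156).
v_3(-156) = 1

v_3(n) is the largest exponent k such that 3^k divides n. Factor out: -156 = -3^1 · 52. (Sign doesn't affect v_p.) So v_3(-156) = 1.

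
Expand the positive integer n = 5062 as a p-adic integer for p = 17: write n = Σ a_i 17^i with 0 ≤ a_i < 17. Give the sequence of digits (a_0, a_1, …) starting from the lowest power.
(a_0, a_1, …) = (13, 8, 0, 1)

Repeated division by 17 gives the digits low-to-high: 5062 = 13 + 8·17^1 + 1·17^3. Digit sequence: (13, 8, 0, 1).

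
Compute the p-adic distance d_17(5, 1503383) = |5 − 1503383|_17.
d_17(5, 1503383) = 1/83521

Step 1 — x − y = 5 − 1503383 = -1503378. Step 2 — v_17(-1503378) = 4 (factor: -1503378 = −(17^4 · 18); the sign does not affect v_p). Step 3 — |x − y|_17 = 17^{-4} = 1/83521.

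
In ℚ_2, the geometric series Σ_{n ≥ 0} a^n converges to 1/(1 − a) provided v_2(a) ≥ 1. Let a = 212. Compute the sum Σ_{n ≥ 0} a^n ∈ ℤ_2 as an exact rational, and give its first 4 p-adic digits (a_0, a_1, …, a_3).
Σ a^n = 1/(1 − a) = -1/211;  first 4 digits = (1, 0, 1, 0)

v_2(a) = 2 ≥ 1, so the series converges in ℤ_2 to 1/(1 − a) = 1/(1 − 212) = -1/211. Expand this rational in ℤ_2: compute digits iteratively via d_i = x_i mod 2, x_{i+1} = (x_i − d_i)/2. The first 4 digits are (1, 0, 1, 0).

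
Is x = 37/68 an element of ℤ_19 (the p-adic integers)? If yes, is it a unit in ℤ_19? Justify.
x ∈ ℤ_19^× (unit); v_19(x) = 0

ℤ_19 = {x ∈ ℚ_19 : v_19(x) ≥ 0} and ℤ_19^× = {x ∈ ℤ_19 : v_19(x) = 0}. Here v_19(37/68) = v_19(num) − v_19(den) = 0; compare against these criteria.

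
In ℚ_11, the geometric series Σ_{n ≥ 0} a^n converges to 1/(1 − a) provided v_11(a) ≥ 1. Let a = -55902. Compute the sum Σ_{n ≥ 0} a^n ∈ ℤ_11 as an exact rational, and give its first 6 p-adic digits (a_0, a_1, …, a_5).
Σ a^n = 1/(1 − a) = 1/55903;  first 6 digits = (1, 0, 0, 2, 7, 10)

v_11(a) = 3 ≥ 1, so the series converges in ℤ_11 to 1/(1 − a) = 1/(1 − (-55902)) = 1/55903. Expand this rational in ℤ_11: compute digits iteratively via d_i = x_i mod 11, x_{i+1} = (x_i − d_i)/11. The first 6 digits are (1, 0, 0, 2, 7, 10).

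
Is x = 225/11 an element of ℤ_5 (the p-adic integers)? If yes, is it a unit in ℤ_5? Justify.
x ∈ ℤ_5 but not a unit; v_5(x) = 2 > 0

ℤ_5 = {x ∈ ℚ_5 : v_5(x) ≥ 0} and ℤ_5^× = {x ∈ ℤ_5 : v_5(x) = 0}. Here v_5(225/11) = v_5(num) − v_5(den) = 2; compare against these criteria.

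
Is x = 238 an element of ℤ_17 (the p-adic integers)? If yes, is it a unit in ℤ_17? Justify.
x ∈ ℤ_17 but not a unit; v_17(x) = 1 > 0

ℤ_17 = {x ∈ ℚ_17 : v_17(x) ≥ 0} and ℤ_17^× = {x ∈ ℤ_17 : v_17(x) = 0}. Here v_17(238) = v_17(num) − v_17(den) = 1; compare against these criteria.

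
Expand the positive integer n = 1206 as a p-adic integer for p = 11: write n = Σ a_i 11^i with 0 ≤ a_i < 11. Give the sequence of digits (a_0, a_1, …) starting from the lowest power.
(a_0, a_1, …) = (7, 10, 9)

Repeated division by 11 gives the digits low-to-high: 1206 = 7 + 10·11^1 + 9·11^2. Digit sequence: (7, 10, 9).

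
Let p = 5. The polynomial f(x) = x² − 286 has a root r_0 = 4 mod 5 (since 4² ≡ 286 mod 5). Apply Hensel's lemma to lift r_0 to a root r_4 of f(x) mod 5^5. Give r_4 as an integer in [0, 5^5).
r_4 = 494 (mod 3125)

Hensel's recurrence: r_{i+1} = r_i − f(r_i)·(f′(r_i))^{-1} mod 5^{i+2}, with f′(x) = 2x. Iterate:
  r_0 = 4 (mod 5)
  r_1 = 19 (mod 25)
  r_2 = 119 (mod 125)
  r_3 = 494 (mod 625)
  r_4 = 494 (mod 3125)
Final: r_4 = 494, and one checks f(r_4) ≡ 0 mod 5^5.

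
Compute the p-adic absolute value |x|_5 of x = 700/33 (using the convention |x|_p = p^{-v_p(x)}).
|700/33|_5 = 1/25

Step 1 — compute v_5(x) by factoring powers of 5 out of the numerator and denominator: v_5(700/33) = 2. Step 2 — apply |x|_p = p^{-v_p(x)} = 5^{-2} = 1/25.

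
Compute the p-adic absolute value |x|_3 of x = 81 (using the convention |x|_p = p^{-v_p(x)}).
|81|_3 = 1/81

Step 1 — compute v_3(x) by factoring powers of 3 out of the numerator and denominator: v_3(81) = 4. Step 2 — apply |x|_p = p^{-v_p(x)} = 3^{-4} = 1/81.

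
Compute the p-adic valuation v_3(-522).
v_3(-522) = 2

v_3(n) is the largest exponent k such that 3^k divides n. Factor out: -522 = -3^2 · 58. (Sign doesn't affect v_p.) So v_3(-522) = 2.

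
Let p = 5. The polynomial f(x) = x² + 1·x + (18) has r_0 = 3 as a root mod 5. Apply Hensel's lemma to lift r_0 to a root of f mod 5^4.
r_3 = 538 (mod 625)

Hensel: r_{i+1} = r_i − f(r_i)·(f′(r_i))^{-1} mod 5^{i+2}, f′(x) = 2x + 1. Iterate:
  r_0 = 3 (mod 5)
  r_1 = 13 (mod 25)
  r_2 = 38 (mod 125)
  r_3 = 538 (mod 625)
Final: r = 538 satisfies f(r) ≡ 0 mod 5^4.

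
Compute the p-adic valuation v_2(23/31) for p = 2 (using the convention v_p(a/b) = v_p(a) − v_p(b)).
v_2(23/31) = 0

Factor powers of 2 from the numerator and denominator of the reduced fraction: 23 = 2^0 · 23 and 31 = 2^0 · 31. Apply v_p(a/b) = v_p(a) − v_p(b): v_2(23/31) = 0 − 0 = 0.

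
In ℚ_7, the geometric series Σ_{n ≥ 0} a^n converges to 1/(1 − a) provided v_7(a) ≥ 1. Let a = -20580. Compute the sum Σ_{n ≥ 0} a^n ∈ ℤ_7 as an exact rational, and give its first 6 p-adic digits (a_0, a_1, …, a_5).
Σ a^n = 1/(1 − a) = 1/20581;  first 6 digits = (1, 0, 0, 3, 5, 5)

v_7(a) = 3 ≥ 1, so the series converges in ℤ_7 to 1/(1 − a) = 1/(1 − (-20580)) = 1/20581. Expand this rational in ℤ_7: compute digits iteratively via d_i = x_i mod 7, x_{i+1} = (x_i − d_i)/7. The first 6 digits are (1, 0, 0, 3, 5, 5).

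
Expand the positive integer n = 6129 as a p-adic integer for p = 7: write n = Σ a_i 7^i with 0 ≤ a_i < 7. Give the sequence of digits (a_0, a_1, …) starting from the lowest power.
(a_0, a_1, …) = (4, 0, 6, 3, 2)

Repeated division by 7 gives the digits low-to-high: 6129 = 4 + 6·7^2 + 3·7^3 + 2·7^4. Digit sequence: (4, 0, 6, 3, 2).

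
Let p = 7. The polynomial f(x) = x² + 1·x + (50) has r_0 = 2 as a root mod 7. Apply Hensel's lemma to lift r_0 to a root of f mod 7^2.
r_1 = 30 (mod 49)

Hensel: r_{i+1} = r_i − f(r_i)·(f′(r_i))^{-1} mod 7^{i+2}, f′(x) = 2x + 1. Iterate:
  r_0 = 2 (mod 7)
  r_1 = 30 (mod 49)
Final: r = 30 satisfies f(r) ≡ 0 mod 7^2.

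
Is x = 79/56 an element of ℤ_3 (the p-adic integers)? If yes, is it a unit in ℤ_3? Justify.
x ∈ ℤ_3^× (unit); v_3(x) = 0

ℤ_3 = {x ∈ ℚ_3 : v_3(x) ≥ 0} and ℤ_3^× = {x ∈ ℤ_3 : v_3(x) = 0}. Here v_3(79/56) = v_3(num) − v_3(den) = 0; compare against these criteria.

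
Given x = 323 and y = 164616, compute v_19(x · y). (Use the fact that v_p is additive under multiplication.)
v_19(53170968) = 4

v_p(x) = 1 (factor: 323 = 19^1 · 17); v_p(y) = 3 (factor: 164616 = 19^3 · 24). Additivity: v_p(xy) = v_p(x) + v_p(y) = 1 + 3 = 4. (Direct check: xy = 53170968 = 19^4 · (408).)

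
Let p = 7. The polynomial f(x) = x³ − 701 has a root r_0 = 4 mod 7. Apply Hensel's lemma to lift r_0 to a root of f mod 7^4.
r_3 = 1768 (mod 2401)

Hensel: r_{i+1} = r_i − f(r_i)/f′(r_i) mod 7^{i+2}, where f′(x) = 3x². Iterate:
  r_0 = 4 (mod 7)
  r_1 = 4 (mod 49)
  r_2 = 53 (mod 343)
  r_3 = 1768 (mod 2401)
Final: r = 1768 with f(r) ≡ 0 mod 7^4.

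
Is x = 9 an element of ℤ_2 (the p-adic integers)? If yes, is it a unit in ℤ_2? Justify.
x ∈ ℤ_2^× (unit); v_2(x) = 0

ℤ_2 = {x ∈ ℚ_2 : v_2(x) ≥ 0} and ℤ_2^× = {x ∈ ℤ_2 : v_2(x) = 0}. Here v_2(9) = v_2(num) − v_2(den) = 0; compare against these criteria.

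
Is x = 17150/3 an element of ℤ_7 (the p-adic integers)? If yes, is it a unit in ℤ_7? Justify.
x ∈ ℤ_7 but not a unit; v_7(x) = 3 > 0

ℤ_7 = {x ∈ ℚ_7 : v_7(x) ≥ 0} and ℤ_7^× = {x ∈ ℤ_7 : v_7(x) = 0}. Here v_7(17150/3) = v_7(num) − v_7(den) = 3; compare against these criteria.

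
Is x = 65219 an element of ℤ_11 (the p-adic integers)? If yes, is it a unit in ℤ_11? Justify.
x ∈ ℤ_11 but not a unit; v_11(x) = 3 > 0

ℤ_11 = {x ∈ ℚ_11 : v_11(x) ≥ 0} and ℤ_11^× = {x ∈ ℤ_11 : v_11(x) = 0}. Here v_11(65219) = v_11(num) − v_11(den) = 3; compare against these criteria.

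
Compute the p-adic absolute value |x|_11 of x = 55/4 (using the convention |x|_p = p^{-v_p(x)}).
|55/4|_11 = 1/11

Step 1 — compute v_11(x) by factoring powers of 11 out of the numerator and denominator: v_11(55/4) = 1. Step 2 — apply |x|_p = p^{-v_p(x)} = 11^{-1} = 1/11.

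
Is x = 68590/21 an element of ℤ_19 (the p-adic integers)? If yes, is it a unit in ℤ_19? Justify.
x ∈ ℤ_19 but not a unit; v_19(x) = 3 > 0

ℤ_19 = {x ∈ ℚ_19 : v_19(x) ≥ 0} and ℤ_19^× = {x ∈ ℤ_19 : v_19(x) = 0}. Here v_19(68590/21) = v_19(num) − v_19(den) = 3; compare against these criteria.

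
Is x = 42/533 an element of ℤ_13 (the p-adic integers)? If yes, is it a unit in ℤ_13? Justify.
x ∉ ℤ_13 (v_13(x) = -1 < 0)

ℤ_13 = {x ∈ ℚ_13 : v_13(x) ≥ 0} and ℤ_13^× = {x ∈ ℤ_13 : v_13(x) = 0}. Here v_13(42/533) = v_13(num) − v_13(den) = -1; compare against these criteria.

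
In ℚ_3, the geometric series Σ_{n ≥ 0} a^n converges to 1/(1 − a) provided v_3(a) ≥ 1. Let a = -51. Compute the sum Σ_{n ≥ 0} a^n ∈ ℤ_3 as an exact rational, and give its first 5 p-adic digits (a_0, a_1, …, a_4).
Σ a^n = 1/(1 − a) = 1/52;  first 5 digits = (1, 1, 1, 2, 2)

v_3(a) = 1 ≥ 1, so the series converges in ℤ_3 to 1/(1 − a) = 1/(1 − (-51)) = 1/52. Expand this rational in ℤ_3: compute digits iteratively via d_i = x_i mod 3, x_{i+1} = (x_i − d_i)/3. The first 5 digits are (1, 1, 1, 2, 2).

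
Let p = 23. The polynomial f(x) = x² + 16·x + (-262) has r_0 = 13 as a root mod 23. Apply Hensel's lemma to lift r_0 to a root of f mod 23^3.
r_2 = 2290 (mod 12167)

Hensel: r_{i+1} = r_i − f(r_i)·(f′(r_i))^{-1} mod 23^{i+2}, f′(x) = 2x + 16. Iterate:
  r_0 = 13 (mod 23)
  r_1 = 174 (mod 529)
  r_2 = 2290 (mod 12167)
Final: r = 2290 satisfies f(r) ≡ 0 mod 23^3.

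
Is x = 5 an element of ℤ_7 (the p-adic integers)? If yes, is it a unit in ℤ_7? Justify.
x ∈ ℤ_7^× (unit); v_7(x) = 0

ℤ_7 = {x ∈ ℚ_7 : v_7(x) ≥ 0} and ℤ_7^× = {x ∈ ℤ_7 : v_7(x) = 0}. Here v_7(5) = v_7(num) − v_7(den) = 0; compare against these criteria.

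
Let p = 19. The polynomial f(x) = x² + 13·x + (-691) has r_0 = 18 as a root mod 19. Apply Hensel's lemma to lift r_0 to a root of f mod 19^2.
r_1 = 227 (mod 361)

Hensel: r_{i+1} = r_i − f(r_i)·(f′(r_i))^{-1} mod 19^{i+2}, f′(x) = 2x + 13. Iterate:
  r_0 = 18 (mod 19)
  r_1 = 227 (mod 361)
Final: r = 227 satisfies f(r) ≡ 0 mod 19^2.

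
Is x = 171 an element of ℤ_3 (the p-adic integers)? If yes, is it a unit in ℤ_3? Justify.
x ∈ ℤ_3 but not a unit; v_3(x) = 2 > 0

ℤ_3 = {x ∈ ℚ_3 : v_3(x) ≥ 0} and ℤ_3^× = {x ∈ ℤ_3 : v_3(x) = 0}. Here v_3(171) = v_3(num) − v_3(den) = 2; compare against these criteria.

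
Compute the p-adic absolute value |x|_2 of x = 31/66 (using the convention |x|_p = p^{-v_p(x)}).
|31/66|_2 = 2

Step 1 — compute v_2(x) by factoring powers of 2 out of the numerator and denominator: v_2(31/66) = -1. Step 2 — apply |x|_p = p^{-v_p(x)} = 2^{1} = 2.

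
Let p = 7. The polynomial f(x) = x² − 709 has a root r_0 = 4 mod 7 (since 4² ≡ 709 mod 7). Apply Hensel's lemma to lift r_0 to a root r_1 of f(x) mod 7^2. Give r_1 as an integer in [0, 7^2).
r_1 = 11 (mod 49)

Hensel's recurrence: r_{i+1} = r_i − f(r_i)·(f′(r_i))^{-1} mod 7^{i+2}, with f′(x) = 2x. Iterate:
  r_0 = 4 (mod 7)
  r_1 = 11 (mod 49)
Final: r_1 = 11, and one checks f(r_1) ≡ 0 mod 7^2.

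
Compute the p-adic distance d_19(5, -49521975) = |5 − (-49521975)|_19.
d_19(5, -49521975) = 1/2476099

Step 1 — x − y = 5 − (-49521975) = 49521980. Step 2 — v_19(49521980) = 5 (factor: 49521980 = (19^5 · 20); the sign does not affect v_p). Step 3 — |x − y|_19 = 19^{-5} = 1/2476099.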